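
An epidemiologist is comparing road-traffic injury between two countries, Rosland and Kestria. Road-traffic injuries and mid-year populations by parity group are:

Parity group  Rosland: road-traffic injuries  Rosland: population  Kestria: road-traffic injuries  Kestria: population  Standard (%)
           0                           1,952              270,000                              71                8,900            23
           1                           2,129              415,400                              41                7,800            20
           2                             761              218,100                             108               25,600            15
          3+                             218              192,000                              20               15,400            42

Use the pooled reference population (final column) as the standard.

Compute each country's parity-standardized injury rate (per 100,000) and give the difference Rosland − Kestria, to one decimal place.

-37.6

Parity-specific rates per 100,000 for Rosland: 722.96, 512.52, 348.92, 113.54.
For Kestria: 797.75, 525.64, 421.88, 129.87.
Standard weights: 0.23, 0.20, 0.15, 0.42.
Rosland: 0.2300×722.96 + 0.2000×512.52 + 0.1500×348.92 + 0.4200×113.54 = 368.8110 per 100,000.
Kestria: 0.2300×797.75 + 0.2000×525.64 + 0.1500×421.88 + 0.4200×129.87 = 406.4381 per 100,000.
Difference = 368.8110 − 406.4381 = -37.6271.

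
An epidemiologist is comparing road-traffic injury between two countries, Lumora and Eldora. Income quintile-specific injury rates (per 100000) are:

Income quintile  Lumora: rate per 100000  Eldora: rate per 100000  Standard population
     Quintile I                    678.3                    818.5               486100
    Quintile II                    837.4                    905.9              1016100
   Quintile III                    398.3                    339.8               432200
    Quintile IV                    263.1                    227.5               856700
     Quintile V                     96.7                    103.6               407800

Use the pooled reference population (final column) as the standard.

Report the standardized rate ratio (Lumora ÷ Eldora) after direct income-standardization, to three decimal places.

0.950

Standard total = 3198900; weights = 0.1520, 0.3176, 0.1351, 0.2678, 0.1275.
Lumora: 0.1520×678.3 + 0.3176×837.4 + 0.1351×398.3 + 0.2678×263.1 + 0.1275×96.7 = 505.6679 per 100000.
Eldora: 0.1520×818.5 + 0.3176×905.9 + 0.1351×339.8 + 0.2678×227.5 + 0.1275×103.6 = 532.1725 per 100000.
Ratio = 505.6679 ÷ 532.1725 = 0.95020.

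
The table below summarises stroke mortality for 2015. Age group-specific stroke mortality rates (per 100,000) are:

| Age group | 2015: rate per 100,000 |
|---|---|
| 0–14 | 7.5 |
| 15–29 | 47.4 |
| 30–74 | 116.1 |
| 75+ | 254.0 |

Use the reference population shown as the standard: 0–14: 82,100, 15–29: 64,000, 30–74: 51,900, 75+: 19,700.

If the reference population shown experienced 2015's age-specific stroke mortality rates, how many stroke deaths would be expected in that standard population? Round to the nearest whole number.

Expected stroke deaths = Σ (standard pop × age-specific rate ÷ 100,000)
= 82,100×7.5/100,000 + 64,000×47.4/100,000 + 51,900×116.1/100,000 + 19,700×254.0/100,000
= 6.16 + 30.34 + 60.26 + 50.04 = 146.79.

147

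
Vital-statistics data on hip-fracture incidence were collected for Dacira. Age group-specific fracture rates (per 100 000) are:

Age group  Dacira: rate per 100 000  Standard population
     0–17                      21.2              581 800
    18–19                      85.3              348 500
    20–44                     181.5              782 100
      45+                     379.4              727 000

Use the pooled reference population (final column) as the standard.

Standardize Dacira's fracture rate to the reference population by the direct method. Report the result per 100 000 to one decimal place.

188.5

Standard total = 2 439 400; weights = 0.2385, 0.1429, 0.3206, 0.2980.
Standardized rate: 0.2385×21.2 + 0.1429×85.3 + 0.3206×181.5 + 0.2980×379.4 = 188.5038 per 100 000.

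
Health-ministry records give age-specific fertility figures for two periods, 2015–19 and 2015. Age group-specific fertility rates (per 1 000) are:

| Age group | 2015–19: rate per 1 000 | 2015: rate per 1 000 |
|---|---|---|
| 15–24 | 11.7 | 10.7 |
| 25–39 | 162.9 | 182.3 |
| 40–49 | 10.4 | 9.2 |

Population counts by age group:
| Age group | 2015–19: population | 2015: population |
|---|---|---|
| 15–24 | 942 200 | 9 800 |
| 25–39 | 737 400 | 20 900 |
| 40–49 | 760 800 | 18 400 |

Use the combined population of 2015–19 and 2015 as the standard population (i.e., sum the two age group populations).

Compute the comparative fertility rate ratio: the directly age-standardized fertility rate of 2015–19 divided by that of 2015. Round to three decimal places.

0.918

Combined standard total = 2 489 500; weights = 0.3824, 0.3046, 0.3130.
2015–19: 0.3824×11.7 + 0.3046×162.9 + 0.3130×10.4 = 57.3485 per 1 000.
2015: 0.3824×10.7 + 0.3046×182.3 + 0.3130×9.2 = 62.4998 per 1 000.
Ratio = 57.3485 ÷ 62.4998 = 0.91758.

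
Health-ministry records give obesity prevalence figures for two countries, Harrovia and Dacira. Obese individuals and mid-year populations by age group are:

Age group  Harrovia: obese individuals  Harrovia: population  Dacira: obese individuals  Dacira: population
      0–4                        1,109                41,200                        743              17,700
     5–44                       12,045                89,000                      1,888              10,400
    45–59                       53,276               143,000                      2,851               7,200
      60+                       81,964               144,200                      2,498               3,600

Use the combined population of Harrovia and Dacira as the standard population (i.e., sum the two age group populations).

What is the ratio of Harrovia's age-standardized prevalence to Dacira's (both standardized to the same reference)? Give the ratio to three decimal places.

0.849

Age-specific rates per 1,000 for Harrovia: 26.917, 135.337, 372.559, 568.405.
For Dacira: 41.977, 181.538, 395.972, 693.889.
Combined standard total = 456,300; weights = 0.1291, 0.2178, 0.3292, 0.3239.
Harrovia: 0.1291×26.917 + 0.2178×135.337 + 0.3292×372.559 + 0.3239×568.405 = 339.7033 per 1,000.
Dacira: 0.1291×41.977 + 0.2178×181.538 + 0.3292×395.972 + 0.3239×693.889 = 400.0640 per 1,000.
Ratio = 339.7033 ÷ 400.0640 = 0.84912.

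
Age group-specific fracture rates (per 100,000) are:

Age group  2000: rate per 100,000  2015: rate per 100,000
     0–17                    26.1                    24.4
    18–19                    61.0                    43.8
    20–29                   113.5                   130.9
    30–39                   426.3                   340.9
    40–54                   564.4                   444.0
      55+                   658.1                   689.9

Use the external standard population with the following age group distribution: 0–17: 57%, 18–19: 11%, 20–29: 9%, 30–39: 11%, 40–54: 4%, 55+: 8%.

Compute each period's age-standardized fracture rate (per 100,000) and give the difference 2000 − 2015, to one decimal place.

13.0

Standard weights: 0.57, 0.11, 0.09, 0.11, 0.04, 0.08.
2000: 0.5700×26.1 + 0.1100×61.0 + 0.0900×113.5 + 0.1100×426.3 + 0.0400×564.4 + 0.0800×658.1 = 153.9190 per 100,000.
2015: 0.5700×24.4 + 0.1100×43.8 + 0.0900×130.9 + 0.1100×340.9 + 0.0400×444.0 + 0.0800×689.9 = 140.9580 per 100,000.
Difference = 153.9190 − 140.9580 = 12.9610.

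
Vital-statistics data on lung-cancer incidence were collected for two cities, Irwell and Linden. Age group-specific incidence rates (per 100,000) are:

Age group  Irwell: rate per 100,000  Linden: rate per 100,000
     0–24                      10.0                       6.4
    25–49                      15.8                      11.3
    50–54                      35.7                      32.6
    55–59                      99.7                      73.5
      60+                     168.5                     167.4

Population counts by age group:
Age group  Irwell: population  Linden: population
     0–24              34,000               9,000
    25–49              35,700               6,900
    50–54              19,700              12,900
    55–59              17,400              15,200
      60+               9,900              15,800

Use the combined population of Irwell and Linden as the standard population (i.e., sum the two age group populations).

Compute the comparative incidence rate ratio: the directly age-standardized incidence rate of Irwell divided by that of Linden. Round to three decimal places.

Combined standard total = 176,500; weights = 0.2436, 0.2414, 0.1847, 0.1847, 0.1456.
Irwell: 0.2436×10.0 + 0.2414×15.8 + 0.1847×35.7 + 0.1847×99.7 + 0.1456×168.5 = 55.7936 per 100,000.
Linden: 0.2436×6.4 + 0.2414×11.3 + 0.1847×32.6 + 0.1847×73.5 + 0.1456×167.4 = 48.2585 per 100,000.
Ratio = 55.7936 ÷ 48.2585 = 1.15614.

1.156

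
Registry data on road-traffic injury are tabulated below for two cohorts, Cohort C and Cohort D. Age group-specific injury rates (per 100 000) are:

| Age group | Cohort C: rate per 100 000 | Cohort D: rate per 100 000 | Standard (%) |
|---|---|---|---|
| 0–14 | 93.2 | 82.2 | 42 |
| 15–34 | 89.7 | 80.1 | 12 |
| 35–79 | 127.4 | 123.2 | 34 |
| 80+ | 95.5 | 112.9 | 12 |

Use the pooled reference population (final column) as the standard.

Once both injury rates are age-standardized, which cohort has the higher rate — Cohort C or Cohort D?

Cohort C

Standard weights: 0.42, 0.12, 0.34, 0.12.
Cohort C: 0.4200×93.2 + 0.1200×89.7 + 0.3400×127.4 + 0.1200×95.5 = 104.6840 per 100 000.
Cohort D: 0.4200×82.2 + 0.1200×80.1 + 0.3400×123.2 + 0.1200×112.9 = 99.5720 per 100 000.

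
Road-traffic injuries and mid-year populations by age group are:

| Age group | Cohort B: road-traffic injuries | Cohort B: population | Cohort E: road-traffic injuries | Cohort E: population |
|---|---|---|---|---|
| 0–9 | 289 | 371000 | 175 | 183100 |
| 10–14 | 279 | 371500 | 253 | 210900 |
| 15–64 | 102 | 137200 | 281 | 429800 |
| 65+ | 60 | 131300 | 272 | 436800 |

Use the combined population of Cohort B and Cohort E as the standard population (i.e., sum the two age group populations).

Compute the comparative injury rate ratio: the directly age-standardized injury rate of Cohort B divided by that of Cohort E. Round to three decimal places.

Age-specific rates per 100000 for Cohort B: 77.90, 75.10, 74.34, 45.70.
For Cohort E: 95.58, 119.96, 65.38, 62.27.
Combined standard total = 2271600; weights = 0.2439, 0.2564, 0.2496, 0.2501.
Cohort B: 0.2439×77.90 + 0.2564×75.10 + 0.2496×74.34 + 0.2501×45.70 = 68.2406 per 100000.
Cohort E: 0.2439×95.58 + 0.2564×119.96 + 0.2496×65.38 + 0.2501×62.27 = 85.9618 per 100000.
Ratio = 68.2406 ÷ 85.9618 = 0.79385.

0.794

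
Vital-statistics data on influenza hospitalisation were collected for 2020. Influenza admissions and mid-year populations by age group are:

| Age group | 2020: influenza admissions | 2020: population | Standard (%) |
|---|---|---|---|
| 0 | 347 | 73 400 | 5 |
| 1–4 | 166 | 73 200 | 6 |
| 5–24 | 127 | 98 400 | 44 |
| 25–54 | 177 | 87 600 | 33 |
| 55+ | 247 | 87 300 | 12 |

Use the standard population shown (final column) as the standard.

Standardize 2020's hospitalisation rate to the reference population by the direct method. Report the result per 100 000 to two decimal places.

194.66

Age-specific rates per 100 000 for 2020: 472.75, 226.78, 129.07, 202.05, 282.93.
Standard weights: 0.05, 0.06, 0.44, 0.33, 0.12.
Standardized rate: 0.0500×472.75 + 0.0600×226.78 + 0.4400×129.07 + 0.3300×202.05 + 0.1200×282.93 = 194.6627 per 100 000.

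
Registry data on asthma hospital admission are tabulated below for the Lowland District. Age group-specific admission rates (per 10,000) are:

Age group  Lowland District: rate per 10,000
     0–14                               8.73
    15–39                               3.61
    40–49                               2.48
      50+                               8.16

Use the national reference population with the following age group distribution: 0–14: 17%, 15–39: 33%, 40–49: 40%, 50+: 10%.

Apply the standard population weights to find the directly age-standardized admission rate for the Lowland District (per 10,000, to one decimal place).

Standard weights: 0.17, 0.33, 0.40, 0.10.
Standardized rate: 0.1700×8.73 + 0.3300×3.61 + 0.4000×2.48 + 0.1000×8.16 = 4.4834 per 10,000.

4.5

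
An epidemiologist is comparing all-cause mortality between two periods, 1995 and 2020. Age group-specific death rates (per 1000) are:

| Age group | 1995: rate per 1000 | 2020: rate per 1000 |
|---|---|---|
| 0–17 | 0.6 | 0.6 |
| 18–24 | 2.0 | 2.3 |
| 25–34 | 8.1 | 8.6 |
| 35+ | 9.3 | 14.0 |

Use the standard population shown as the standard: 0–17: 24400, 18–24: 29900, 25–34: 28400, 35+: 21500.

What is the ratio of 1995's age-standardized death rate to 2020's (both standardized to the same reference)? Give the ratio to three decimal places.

0.802

Standard total = 104200; weights = 0.2342, 0.2869, 0.2726, 0.2063.
1995: 0.2342×0.6 + 0.2869×2.0 + 0.2726×8.1 + 0.2063×9.3 = 4.8410 per 1000.
2020: 0.2342×0.6 + 0.2869×2.3 + 0.2726×8.6 + 0.2063×14.0 = 6.0331 per 1000.
Ratio = 4.8410 ÷ 6.0331 = 0.80240.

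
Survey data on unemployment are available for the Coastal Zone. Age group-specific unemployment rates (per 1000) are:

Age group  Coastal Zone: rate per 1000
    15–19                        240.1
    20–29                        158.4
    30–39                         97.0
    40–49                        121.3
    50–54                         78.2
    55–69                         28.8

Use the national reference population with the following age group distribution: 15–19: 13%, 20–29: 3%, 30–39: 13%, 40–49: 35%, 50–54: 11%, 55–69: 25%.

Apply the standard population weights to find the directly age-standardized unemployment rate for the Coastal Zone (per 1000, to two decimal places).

106.83

Standard weights: 0.13, 0.03, 0.13, 0.35, 0.11, 0.25.
Standardized rate: 0.1300×240.1 + 0.0300×158.4 + 0.1300×97.0 + 0.3500×121.3 + 0.1100×78.2 + 0.2500×28.8 = 106.8320 per 1000.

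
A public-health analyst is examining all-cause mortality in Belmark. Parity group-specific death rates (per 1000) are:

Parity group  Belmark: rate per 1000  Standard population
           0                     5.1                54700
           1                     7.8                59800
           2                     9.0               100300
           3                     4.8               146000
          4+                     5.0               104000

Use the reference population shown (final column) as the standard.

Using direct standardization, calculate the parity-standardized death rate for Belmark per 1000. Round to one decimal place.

6.2

Standard total = 464800; weights = 0.1177, 0.1287, 0.2158, 0.3141, 0.2238.
Standardized rate: 0.1177×5.1 + 0.1287×7.8 + 0.2158×9.0 + 0.3141×4.8 + 0.2238×5.0 = 6.1724 per 1000.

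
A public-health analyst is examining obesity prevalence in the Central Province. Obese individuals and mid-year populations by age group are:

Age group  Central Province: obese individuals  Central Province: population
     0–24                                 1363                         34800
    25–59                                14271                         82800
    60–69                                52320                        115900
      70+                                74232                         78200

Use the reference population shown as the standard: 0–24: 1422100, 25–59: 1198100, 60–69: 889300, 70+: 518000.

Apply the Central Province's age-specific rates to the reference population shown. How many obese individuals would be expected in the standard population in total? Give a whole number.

Age-specific rates per 1000 for the Central Province: 39.167, 172.355, 451.424, 949.258.
Expected obese individuals = Σ (standard pop × age-specific rate ÷ 1000)
= 1422100×39.167/1000 + 1198100×172.355/1000 + 889300×451.424/1000 + 518000×949.258/1000
= 55698.92 + 206498.61 + 401451.04 + 491715.81 = 1155364.38.

1155364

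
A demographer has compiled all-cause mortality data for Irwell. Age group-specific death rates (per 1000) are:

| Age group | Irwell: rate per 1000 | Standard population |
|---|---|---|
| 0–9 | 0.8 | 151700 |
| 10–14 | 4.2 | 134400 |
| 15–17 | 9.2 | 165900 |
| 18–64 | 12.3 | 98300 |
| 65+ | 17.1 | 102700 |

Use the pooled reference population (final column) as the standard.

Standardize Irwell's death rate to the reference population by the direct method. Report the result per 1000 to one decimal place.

7.9

Standard total = 653000; weights = 0.2323, 0.2058, 0.2541, 0.1505, 0.1573.
Standardized rate: 0.2323×0.8 + 0.2058×4.2 + 0.2541×9.2 + 0.1505×12.3 + 0.1573×17.1 = 7.9286 per 1000.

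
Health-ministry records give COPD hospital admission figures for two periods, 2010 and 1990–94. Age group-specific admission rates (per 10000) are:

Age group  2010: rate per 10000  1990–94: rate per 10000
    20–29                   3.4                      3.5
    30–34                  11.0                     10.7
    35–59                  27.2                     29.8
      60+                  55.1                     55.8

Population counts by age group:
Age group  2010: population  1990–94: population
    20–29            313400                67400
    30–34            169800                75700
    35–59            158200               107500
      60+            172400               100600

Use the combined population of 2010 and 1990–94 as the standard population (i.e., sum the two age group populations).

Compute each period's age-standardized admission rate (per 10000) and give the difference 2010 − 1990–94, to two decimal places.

Combined standard total = 1165000; weights = 0.3269, 0.2107, 0.2281, 0.2343.
2010: 0.3269×3.4 + 0.2107×11.0 + 0.2281×27.2 + 0.2343×55.1 = 22.5447 per 10000.
1990–94: 0.3269×3.5 + 0.2107×10.7 + 0.2281×29.8 + 0.2343×55.8 = 23.2712 per 10000.
Difference = 22.5447 − 23.2712 = -0.7265.

-0.73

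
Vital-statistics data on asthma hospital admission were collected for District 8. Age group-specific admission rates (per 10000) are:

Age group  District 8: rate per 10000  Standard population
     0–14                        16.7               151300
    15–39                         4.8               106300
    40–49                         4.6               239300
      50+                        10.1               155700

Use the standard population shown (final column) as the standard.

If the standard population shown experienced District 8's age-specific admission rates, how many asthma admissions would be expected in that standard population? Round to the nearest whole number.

Expected asthma admissions = Σ (standard pop × age-specific rate ÷ 10000)
= 151300×16.7/10000 + 106300×4.8/10000 + 239300×4.6/10000 + 155700×10.1/10000
= 252.67 + 51.02 + 110.08 + 157.26 = 571.03.

571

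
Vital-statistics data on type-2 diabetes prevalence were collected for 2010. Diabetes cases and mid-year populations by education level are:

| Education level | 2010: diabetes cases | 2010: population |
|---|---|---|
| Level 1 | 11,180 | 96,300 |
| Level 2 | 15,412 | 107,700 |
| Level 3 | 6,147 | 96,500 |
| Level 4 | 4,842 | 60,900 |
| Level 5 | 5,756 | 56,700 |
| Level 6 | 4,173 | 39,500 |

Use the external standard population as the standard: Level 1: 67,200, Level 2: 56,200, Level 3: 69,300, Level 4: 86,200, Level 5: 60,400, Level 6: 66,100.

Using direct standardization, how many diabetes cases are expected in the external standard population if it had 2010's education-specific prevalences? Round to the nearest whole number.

Education-specific rates per 1,000 for 2010: 116.096, 143.101, 63.699, 79.507, 101.517, 105.646.
Expected diabetes cases = Σ (standard pop × education-specific rate ÷ 1,000)
= 67,200×116.096/1,000 + 56,200×143.101/1,000 + 69,300×63.699/1,000 + 86,200×79.507/1,000 + 60,400×101.517/1,000 + 66,100×105.646/1,000
= 7801.62 + 8042.29 + 4414.37 + 6853.54 + 6131.61 + 6983.17 = 40226.60.

40227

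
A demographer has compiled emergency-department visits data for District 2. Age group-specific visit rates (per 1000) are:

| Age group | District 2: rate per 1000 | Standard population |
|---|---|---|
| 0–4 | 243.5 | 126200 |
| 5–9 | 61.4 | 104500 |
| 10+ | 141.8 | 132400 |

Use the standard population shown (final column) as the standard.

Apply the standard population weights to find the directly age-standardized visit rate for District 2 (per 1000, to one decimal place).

154.0

Standard total = 363100; weights = 0.3476, 0.2878, 0.3646.
Standardized rate: 0.3476×243.5 + 0.2878×61.4 + 0.3646×141.8 = 154.0080 per 1000.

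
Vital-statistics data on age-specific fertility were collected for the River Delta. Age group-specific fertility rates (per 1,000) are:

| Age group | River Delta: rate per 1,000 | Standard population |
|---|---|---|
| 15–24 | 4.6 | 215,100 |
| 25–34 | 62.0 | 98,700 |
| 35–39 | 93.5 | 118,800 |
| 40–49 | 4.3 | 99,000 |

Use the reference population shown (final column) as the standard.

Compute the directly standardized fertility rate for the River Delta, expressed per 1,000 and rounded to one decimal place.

Standard total = 531,600; weights = 0.4046, 0.1857, 0.2235, 0.1862.
Standardized rate: 0.4046×4.6 + 0.1857×62.0 + 0.2235×93.5 + 0.1862×4.3 = 35.0684 per 1,000.

35.1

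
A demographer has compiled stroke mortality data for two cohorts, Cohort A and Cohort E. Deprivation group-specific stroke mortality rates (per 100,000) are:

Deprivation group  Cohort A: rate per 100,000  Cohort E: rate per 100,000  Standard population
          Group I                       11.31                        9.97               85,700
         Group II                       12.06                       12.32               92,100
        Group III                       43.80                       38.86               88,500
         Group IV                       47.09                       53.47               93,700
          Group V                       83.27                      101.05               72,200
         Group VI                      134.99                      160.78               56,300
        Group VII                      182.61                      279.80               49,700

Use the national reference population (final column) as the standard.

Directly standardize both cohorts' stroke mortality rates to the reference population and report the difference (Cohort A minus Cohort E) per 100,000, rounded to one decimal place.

-14.2

Standard total = 538,200; weights = 0.1592, 0.1711, 0.1644, 0.1741, 0.1342, 0.1046, 0.0923.
Cohort A: 0.1592×11.31 + 0.1711×12.06 + 0.1644×43.80 + 0.1741×47.09 + 0.1342×83.27 + 0.1046×134.99 + 0.0923×182.61 = 61.4202 per 100,000.
Cohort E: 0.1592×9.97 + 0.1711×12.32 + 0.1644×38.86 + 0.1741×53.47 + 0.1342×101.05 + 0.1046×160.78 + 0.0923×279.80 = 75.6078 per 100,000.
Difference = 61.4202 − 75.6078 = -14.1876.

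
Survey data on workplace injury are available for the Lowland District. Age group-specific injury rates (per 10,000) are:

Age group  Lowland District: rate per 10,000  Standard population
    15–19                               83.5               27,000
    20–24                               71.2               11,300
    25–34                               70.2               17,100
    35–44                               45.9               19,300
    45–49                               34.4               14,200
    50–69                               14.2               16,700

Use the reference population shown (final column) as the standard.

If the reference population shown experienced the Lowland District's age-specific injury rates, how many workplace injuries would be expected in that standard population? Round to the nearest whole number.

Expected workplace injuries = Σ (standard pop × age-specific rate ÷ 10,000)
= 27,000×83.5/10,000 + 11,300×71.2/10,000 + 17,100×70.2/10,000 + 19,300×45.9/10,000 + 14,200×34.4/10,000 + 16,700×14.2/10,000
= 225.45 + 80.46 + 120.04 + 88.59 + 48.85 + 23.71 = 587.10.

587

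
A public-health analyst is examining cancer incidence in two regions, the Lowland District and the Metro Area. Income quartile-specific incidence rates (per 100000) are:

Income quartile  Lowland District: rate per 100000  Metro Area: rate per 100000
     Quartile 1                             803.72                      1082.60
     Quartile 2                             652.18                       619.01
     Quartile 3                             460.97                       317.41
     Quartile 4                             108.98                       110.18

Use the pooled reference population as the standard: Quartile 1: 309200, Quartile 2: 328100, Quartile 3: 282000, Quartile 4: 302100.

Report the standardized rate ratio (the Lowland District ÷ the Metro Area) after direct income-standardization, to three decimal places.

0.947

Standard total = 1221400; weights = 0.2532, 0.2686, 0.2309, 0.2473.
The Lowland District: 0.2532×803.72 + 0.2686×652.18 + 0.2309×460.97 + 0.2473×108.98 = 512.0410 per 100000.
The Metro Area: 0.2532×1082.60 + 0.2686×619.01 + 0.2309×317.41 + 0.2473×110.18 = 540.8810 per 100000.
Ratio = 512.0410 ÷ 540.8810 = 0.94668.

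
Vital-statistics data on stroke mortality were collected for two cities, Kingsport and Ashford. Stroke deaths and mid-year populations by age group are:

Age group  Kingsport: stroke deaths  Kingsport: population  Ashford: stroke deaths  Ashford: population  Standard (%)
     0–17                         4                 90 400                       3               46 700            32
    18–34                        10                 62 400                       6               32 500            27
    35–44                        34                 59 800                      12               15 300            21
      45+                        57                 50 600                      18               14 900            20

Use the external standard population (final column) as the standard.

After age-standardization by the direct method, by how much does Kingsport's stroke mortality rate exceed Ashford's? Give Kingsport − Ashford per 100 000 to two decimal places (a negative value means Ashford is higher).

-7.46

Age-specific rates per 100 000 for Kingsport: 4.42, 16.03, 56.86, 112.65.
For Ashford: 6.42, 18.46, 78.43, 120.81.
Standard weights: 0.32, 0.27, 0.21, 0.20.
Kingsport: 0.3200×4.42 + 0.2700×16.03 + 0.2100×56.86 + 0.2000×112.65 = 40.2123 per 100 000.
Ashford: 0.3200×6.42 + 0.2700×18.46 + 0.2100×78.43 + 0.2000×120.81 = 47.6720 per 100 000.
Difference = 40.2123 − 47.6720 = -7.4597.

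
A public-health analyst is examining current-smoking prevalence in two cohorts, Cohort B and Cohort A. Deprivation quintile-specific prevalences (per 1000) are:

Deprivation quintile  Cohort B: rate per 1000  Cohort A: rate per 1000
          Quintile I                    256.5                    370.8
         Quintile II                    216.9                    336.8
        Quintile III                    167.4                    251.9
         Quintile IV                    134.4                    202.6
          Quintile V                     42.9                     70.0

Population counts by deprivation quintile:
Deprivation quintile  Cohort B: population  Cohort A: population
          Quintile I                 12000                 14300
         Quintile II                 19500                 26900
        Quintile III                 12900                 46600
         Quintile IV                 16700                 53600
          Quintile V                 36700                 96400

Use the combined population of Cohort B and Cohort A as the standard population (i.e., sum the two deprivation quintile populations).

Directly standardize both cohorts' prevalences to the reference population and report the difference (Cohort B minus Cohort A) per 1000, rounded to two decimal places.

-65.55

Combined standard total = 335600; weights = 0.0784, 0.1383, 0.1773, 0.2095, 0.3966.
Cohort B: 0.0784×256.5 + 0.1383×216.9 + 0.1773×167.4 + 0.2095×134.4 + 0.3966×42.9 = 124.9366 per 1000.
Cohort A: 0.0784×370.8 + 0.1383×336.8 + 0.1773×251.9 + 0.2095×202.6 + 0.3966×70.0 = 190.4869 per 1000.
Difference = 124.9366 − 190.4869 = -65.5503.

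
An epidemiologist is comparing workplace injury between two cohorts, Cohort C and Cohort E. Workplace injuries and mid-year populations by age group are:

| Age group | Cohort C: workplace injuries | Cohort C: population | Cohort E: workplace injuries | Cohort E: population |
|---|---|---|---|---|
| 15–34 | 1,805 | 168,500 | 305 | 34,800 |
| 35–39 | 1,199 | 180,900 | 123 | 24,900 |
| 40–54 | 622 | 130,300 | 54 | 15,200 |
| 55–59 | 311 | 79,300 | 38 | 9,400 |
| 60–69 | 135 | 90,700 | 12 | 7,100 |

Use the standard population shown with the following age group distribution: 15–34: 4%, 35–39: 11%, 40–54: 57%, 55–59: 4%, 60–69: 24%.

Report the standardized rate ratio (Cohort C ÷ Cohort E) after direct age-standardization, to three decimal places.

1.260

Age-specific rates per 10,000 for Cohort C: 107.12, 66.28, 47.74, 39.22, 14.88.
For Cohort E: 87.64, 49.40, 35.53, 40.43, 16.90.
Standard weights: 0.04, 0.11, 0.57, 0.04, 0.24.
Cohort C: 0.0400×107.12 + 0.1100×66.28 + 0.5700×47.74 + 0.0400×39.22 + 0.2400×14.88 = 43.9261 per 10,000.
Cohort E: 0.0400×87.64 + 0.1100×49.40 + 0.5700×35.53 + 0.0400×40.43 + 0.2400×16.90 = 34.8628 per 10,000.
Ratio = 43.9261 ÷ 34.8628 = 1.25997.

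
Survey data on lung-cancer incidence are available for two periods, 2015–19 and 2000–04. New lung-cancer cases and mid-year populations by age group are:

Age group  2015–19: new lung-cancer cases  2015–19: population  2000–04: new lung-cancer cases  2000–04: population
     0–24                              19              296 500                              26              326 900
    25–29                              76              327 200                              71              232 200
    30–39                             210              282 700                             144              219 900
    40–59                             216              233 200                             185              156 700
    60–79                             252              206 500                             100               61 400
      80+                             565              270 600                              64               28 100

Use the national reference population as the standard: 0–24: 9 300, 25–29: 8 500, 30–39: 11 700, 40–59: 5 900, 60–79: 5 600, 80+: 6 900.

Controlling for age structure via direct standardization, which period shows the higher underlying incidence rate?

Age-specific rates per 100 000 for 2015–19: 6.41, 23.23, 74.28, 92.62, 122.03, 208.80.
For 2000–04: 7.95, 30.58, 65.48, 118.06, 162.87, 227.76.
Standard total = 47 900; weights = 0.1942, 0.1775, 0.2443, 0.1232, 0.1169, 0.1441.
2015–19: 0.1942×6.41 + 0.1775×23.23 + 0.2443×74.28 + 0.1232×92.62 + 0.1169×122.03 + 0.1441×208.80 = 79.2632 per 100 000.
2000–04: 0.1942×7.95 + 0.1775×30.58 + 0.2443×65.48 + 0.1232×118.06 + 0.1169×162.87 + 0.1441×227.76 = 89.3565 per 100 000.
The crude rates (82.76 vs 57.55) would put 2015–19 higher, but that reflects its age composition; once standardized to a common age structure, 2000–04 has the higher underlying rate.

2000–04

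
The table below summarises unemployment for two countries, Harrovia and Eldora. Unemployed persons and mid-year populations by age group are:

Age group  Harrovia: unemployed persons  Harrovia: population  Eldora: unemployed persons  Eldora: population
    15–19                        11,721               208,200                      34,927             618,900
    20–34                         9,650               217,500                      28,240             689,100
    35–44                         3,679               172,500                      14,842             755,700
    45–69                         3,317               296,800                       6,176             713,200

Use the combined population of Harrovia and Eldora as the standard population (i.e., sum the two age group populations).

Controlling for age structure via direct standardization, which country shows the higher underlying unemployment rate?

Age-specific rates per 1,000 for Harrovia: 56.297, 44.368, 21.328, 11.176.
For Eldora: 56.434, 40.981, 19.640, 8.660.
Combined standard total = 3,671,900; weights = 0.2253, 0.2469, 0.2528, 0.2751.
Harrovia: 0.2253×56.297 + 0.2469×44.368 + 0.2528×21.328 + 0.2751×11.176 = 32.1008 per 1,000.
Eldora: 0.2253×56.434 + 0.2469×40.981 + 0.2528×19.640 + 0.2751×8.660 = 30.1767 per 1,000.

Harrovia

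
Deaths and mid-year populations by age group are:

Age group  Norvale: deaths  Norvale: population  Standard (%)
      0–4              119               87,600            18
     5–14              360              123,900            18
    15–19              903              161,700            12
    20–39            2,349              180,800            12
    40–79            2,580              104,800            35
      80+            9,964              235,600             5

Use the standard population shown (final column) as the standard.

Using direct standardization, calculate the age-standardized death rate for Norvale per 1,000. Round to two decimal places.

Age-specific rates per 1,000 for Norvale: 1.358, 2.906, 5.584, 12.992, 24.618, 42.292.
Standard weights: 0.18, 0.18, 0.12, 0.12, 0.35, 0.05.
Standardized rate: 0.1800×1.358 + 0.1800×2.906 + 0.1200×5.584 + 0.1200×12.992 + 0.3500×24.618 + 0.0500×42.292 = 13.7277 per 1,000.

13.73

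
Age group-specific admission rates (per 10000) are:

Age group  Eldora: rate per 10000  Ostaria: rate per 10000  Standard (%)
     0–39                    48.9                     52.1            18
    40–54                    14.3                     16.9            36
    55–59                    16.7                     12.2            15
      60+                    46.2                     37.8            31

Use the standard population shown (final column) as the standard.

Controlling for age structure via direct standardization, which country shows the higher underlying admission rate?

Eldora

Standard weights: 0.18, 0.36, 0.15, 0.31.
Eldora: 0.1800×48.9 + 0.3600×14.3 + 0.1500×16.7 + 0.3100×46.2 = 30.7770 per 10000.
Ostaria: 0.1800×52.1 + 0.3600×16.9 + 0.1500×12.2 + 0.3100×37.8 = 29.0100 per 10000.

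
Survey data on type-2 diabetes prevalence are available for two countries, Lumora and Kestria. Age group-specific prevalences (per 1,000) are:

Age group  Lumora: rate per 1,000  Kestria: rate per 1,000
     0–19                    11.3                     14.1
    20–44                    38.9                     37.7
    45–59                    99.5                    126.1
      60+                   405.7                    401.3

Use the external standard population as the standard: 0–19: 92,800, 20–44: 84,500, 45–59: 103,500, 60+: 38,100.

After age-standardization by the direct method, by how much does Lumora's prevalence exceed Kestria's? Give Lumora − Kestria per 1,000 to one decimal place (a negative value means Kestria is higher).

-8.6

Standard total = 318,900; weights = 0.2910, 0.2650, 0.3246, 0.1195.
Lumora: 0.2910×11.3 + 0.2650×38.9 + 0.3246×99.5 + 0.1195×405.7 = 94.3591 per 1,000.
Kestria: 0.2910×14.1 + 0.2650×37.7 + 0.3246×126.1 + 0.1195×401.3 = 102.9633 per 1,000.
Difference = 94.3591 − 102.9633 = -8.6043.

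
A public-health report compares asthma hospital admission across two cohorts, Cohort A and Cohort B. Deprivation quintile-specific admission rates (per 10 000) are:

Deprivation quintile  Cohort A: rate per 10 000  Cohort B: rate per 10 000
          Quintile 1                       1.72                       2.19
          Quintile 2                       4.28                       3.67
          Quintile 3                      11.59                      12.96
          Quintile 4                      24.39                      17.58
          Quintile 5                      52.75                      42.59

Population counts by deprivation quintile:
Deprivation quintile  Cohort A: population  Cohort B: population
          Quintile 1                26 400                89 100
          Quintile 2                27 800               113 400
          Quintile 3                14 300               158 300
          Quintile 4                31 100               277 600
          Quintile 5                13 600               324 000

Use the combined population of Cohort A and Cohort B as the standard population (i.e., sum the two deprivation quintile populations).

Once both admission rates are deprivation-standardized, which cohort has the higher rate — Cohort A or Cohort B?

Cohort A

Combined standard total = 1 075 600; weights = 0.1074, 0.1313, 0.1605, 0.2870, 0.3139.
Cohort A: 0.1074×1.72 + 0.1313×4.28 + 0.1605×11.59 + 0.2870×24.39 + 0.3139×52.75 = 26.1631 per 10 000.
Cohort B: 0.1074×2.19 + 0.1313×3.67 + 0.1605×12.96 + 0.2870×17.58 + 0.3139×42.59 = 21.2099 per 10 000.
The crude rates (15.95 vs 22.18) would put Cohort B higher, but that reflects its deprivation composition; once standardized to a common deprivation structure, Cohort A has the higher underlying rate.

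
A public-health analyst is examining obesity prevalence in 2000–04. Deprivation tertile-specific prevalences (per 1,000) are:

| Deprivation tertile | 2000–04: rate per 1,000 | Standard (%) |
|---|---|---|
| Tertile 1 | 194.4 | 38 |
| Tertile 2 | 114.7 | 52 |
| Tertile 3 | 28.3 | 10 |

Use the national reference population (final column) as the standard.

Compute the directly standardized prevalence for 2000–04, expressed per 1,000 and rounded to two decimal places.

Standard weights: 0.38, 0.52, 0.10.
Standardized rate: 0.3800×194.4 + 0.5200×114.7 + 0.1000×28.3 = 136.3460 per 1,000.

136.35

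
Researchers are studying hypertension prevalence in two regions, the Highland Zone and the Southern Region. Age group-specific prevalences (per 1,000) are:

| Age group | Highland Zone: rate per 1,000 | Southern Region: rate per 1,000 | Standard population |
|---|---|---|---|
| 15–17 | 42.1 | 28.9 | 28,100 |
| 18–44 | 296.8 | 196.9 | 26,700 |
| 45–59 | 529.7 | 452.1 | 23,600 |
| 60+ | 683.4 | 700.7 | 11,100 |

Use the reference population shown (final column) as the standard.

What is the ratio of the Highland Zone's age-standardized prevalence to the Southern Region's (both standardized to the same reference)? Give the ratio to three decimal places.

Standard total = 89,500; weights = 0.3140, 0.2983, 0.2637, 0.1240.
The Highland Zone: 0.3140×42.1 + 0.2983×296.8 + 0.2637×529.7 + 0.1240×683.4 = 326.1925 per 1,000.
The Southern Region: 0.3140×28.9 + 0.2983×196.9 + 0.2637×452.1 + 0.1240×700.7 = 273.9291 per 1,000.
Ratio = 326.1925 ÷ 273.9291 = 1.19079.

1.191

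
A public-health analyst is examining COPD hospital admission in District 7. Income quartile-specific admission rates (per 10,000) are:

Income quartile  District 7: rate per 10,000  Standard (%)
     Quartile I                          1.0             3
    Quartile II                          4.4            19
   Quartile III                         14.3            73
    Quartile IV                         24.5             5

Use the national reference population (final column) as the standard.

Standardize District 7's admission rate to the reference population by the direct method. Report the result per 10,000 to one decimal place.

12.5

Standard weights: 0.03, 0.19, 0.73, 0.05.
Standardized rate: 0.0300×1.0 + 0.1900×4.4 + 0.7300×14.3 + 0.0500×24.5 = 12.5300 per 10,000.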